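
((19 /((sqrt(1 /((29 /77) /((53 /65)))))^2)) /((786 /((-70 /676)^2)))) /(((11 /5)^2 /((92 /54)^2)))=6376103125 /88804312485174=0.00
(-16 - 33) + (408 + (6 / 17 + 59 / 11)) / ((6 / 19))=1414957 / 1122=1261.10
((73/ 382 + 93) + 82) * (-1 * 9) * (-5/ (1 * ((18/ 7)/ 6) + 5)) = 21080745/ 14516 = 1452.24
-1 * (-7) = 7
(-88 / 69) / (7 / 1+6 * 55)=-88 / 23253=-0.00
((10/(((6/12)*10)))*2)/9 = 4/9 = 0.44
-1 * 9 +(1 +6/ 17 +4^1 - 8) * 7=-468/ 17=-27.53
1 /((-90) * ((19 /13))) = -13 /1710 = -0.01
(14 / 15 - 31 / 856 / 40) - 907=-93071261 / 102720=-906.07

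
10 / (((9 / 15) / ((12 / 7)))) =200 / 7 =28.57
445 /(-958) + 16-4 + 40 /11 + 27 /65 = 10676791 /684970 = 15.59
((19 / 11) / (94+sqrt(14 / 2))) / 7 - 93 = -63222683 / 679833 - 19 * sqrt(7) / 679833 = -93.00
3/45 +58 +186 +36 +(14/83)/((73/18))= 25457639/90885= 280.11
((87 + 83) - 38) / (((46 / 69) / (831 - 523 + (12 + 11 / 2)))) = 64449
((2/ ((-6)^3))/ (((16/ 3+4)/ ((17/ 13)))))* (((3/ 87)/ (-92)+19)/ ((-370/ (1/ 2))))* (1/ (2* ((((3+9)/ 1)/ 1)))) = 287249/ 206971914240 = 0.00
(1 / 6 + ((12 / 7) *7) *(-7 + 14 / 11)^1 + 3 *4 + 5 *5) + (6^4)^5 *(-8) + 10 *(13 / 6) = -1930451656353251981 / 66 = -29249267520503817.89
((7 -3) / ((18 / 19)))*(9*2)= 76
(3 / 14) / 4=3 / 56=0.05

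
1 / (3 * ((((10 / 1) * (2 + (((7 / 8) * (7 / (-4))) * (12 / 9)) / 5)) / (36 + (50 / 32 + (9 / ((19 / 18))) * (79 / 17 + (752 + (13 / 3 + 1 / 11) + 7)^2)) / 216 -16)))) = 3110155942067 / 6449632992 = 482.22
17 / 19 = 0.89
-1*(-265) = 265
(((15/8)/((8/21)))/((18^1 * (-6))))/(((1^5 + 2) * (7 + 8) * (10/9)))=-7/7680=-0.00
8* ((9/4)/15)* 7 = 42/5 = 8.40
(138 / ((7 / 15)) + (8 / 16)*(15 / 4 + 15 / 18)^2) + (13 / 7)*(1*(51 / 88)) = 6814553 / 22176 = 307.29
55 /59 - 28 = -1597 /59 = -27.07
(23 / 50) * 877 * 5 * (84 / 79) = 847182 / 395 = 2144.76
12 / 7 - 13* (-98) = 8930 / 7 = 1275.71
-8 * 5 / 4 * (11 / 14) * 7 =-55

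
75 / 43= 1.74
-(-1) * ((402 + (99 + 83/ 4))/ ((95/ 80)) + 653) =20755/ 19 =1092.37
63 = 63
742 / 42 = 53 / 3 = 17.67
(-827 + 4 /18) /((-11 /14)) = 104174 /99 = 1052.26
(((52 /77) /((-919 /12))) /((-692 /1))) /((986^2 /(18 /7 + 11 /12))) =0.00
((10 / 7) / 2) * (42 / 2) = 15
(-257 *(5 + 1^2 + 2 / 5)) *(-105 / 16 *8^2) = 690816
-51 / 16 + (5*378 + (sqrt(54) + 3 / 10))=3*sqrt(6) + 150969 / 80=1894.46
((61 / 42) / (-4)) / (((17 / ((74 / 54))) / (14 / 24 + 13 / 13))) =-42883 / 925344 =-0.05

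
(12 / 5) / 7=12 / 35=0.34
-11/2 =-5.50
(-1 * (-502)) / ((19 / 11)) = 5522 / 19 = 290.63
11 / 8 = 1.38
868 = 868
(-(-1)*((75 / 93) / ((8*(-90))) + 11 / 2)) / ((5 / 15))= 24547 / 1488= 16.50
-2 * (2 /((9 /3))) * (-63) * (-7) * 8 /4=-1176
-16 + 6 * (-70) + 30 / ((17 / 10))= -7112 / 17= -418.35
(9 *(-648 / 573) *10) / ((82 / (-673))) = 6541560 / 7831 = 835.34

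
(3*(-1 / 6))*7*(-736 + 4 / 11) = 28322 / 11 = 2574.73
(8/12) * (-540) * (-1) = 360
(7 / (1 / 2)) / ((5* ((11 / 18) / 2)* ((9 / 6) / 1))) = 336 / 55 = 6.11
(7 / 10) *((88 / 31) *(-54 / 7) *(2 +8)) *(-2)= 9504 / 31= 306.58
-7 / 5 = -1.40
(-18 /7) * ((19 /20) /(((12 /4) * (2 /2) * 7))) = -57 /490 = -0.12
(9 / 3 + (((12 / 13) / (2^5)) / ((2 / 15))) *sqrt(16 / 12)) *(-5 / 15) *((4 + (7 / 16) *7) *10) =-565 / 8 - 2825 *sqrt(3) / 832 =-76.51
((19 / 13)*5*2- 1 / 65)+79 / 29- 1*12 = 772 / 145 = 5.32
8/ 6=4/ 3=1.33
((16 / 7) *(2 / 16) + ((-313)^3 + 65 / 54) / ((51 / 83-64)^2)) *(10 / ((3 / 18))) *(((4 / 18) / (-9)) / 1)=1596962498338220 / 141241451463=11306.61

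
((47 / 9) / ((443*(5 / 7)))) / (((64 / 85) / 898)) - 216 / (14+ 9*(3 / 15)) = 60598583 / 10079136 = 6.01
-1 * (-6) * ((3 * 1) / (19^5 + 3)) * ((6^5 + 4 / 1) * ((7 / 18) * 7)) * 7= 1334270 / 1238051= 1.08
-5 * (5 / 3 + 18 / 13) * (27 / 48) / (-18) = 595 / 1248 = 0.48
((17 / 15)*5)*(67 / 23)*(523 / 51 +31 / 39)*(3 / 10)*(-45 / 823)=-736263 / 246077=-2.99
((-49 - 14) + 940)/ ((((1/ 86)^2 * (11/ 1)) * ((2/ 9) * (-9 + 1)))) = -14594157/ 44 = -331685.39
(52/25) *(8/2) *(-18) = -3744/25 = -149.76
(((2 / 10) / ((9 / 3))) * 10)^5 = 32 / 243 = 0.13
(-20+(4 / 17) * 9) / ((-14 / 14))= 304 / 17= 17.88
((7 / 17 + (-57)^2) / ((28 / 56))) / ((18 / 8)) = 441920 / 153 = 2888.37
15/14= 1.07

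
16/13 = 1.23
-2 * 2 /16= -1 /4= -0.25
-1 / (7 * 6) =-1 / 42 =-0.02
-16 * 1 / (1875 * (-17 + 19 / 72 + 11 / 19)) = 7296 / 13814375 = 0.00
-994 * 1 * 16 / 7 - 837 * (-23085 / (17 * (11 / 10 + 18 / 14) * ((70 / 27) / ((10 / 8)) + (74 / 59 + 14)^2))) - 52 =-9229349065223 / 31321176652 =-294.67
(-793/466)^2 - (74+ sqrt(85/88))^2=-5619.53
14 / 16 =0.88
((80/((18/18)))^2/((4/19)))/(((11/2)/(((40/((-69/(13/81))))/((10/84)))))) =-88524800/20493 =-4319.76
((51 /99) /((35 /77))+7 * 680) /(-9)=-71417 /135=-529.01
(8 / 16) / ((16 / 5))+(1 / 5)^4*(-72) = 821 / 20000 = 0.04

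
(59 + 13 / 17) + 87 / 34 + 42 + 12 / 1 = 3955 / 34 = 116.32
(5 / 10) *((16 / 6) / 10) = 2 / 15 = 0.13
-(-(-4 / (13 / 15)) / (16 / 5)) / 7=-75 / 364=-0.21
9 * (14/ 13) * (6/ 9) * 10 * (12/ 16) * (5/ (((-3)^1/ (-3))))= 3150/ 13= 242.31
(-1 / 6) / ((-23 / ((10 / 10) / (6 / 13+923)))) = 13 / 1656690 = 0.00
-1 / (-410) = 1 / 410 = 0.00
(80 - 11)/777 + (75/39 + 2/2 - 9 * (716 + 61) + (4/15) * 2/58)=-10237837682/1464645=-6989.98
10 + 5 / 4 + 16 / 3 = 199 / 12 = 16.58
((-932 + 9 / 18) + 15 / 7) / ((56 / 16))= -13011 / 49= -265.53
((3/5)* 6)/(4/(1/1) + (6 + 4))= 9/35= 0.26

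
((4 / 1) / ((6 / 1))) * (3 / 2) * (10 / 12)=5 / 6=0.83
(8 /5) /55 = 8 /275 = 0.03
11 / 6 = 1.83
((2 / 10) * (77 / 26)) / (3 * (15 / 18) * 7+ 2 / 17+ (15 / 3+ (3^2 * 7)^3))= 1309 / 552653855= 0.00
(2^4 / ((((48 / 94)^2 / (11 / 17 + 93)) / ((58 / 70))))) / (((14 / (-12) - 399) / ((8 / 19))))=-407940448 / 81429915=-5.01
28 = 28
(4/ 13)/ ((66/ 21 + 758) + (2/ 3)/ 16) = 672/ 1662427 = 0.00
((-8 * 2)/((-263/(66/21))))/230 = 176/211715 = 0.00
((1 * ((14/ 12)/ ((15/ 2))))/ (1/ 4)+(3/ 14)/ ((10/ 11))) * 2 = 1081/ 630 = 1.72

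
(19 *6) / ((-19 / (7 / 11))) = -42 / 11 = -3.82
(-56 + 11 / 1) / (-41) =45 / 41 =1.10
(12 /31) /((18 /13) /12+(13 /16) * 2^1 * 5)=1248 /26567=0.05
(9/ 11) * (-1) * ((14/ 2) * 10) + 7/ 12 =-7483/ 132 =-56.69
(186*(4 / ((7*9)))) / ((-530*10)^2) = 31 / 73736250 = 0.00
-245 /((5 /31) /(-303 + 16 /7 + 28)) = 414253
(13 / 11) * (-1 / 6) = -13 / 66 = -0.20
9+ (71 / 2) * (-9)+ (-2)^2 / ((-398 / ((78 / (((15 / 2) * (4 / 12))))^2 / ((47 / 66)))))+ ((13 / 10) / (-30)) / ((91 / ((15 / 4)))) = -324.24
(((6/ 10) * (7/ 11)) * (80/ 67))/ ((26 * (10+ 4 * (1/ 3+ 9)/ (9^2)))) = 20412/ 12177451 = 0.00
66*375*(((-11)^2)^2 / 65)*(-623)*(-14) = 48623774607.69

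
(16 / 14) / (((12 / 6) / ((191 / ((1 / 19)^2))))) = 39400.57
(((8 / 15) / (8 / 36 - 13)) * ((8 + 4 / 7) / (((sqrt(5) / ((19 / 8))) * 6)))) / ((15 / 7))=-38 * sqrt(5) / 2875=-0.03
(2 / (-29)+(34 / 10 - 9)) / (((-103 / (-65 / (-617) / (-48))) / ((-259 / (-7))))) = -65897 / 14743832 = -0.00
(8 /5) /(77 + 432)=8 /2545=0.00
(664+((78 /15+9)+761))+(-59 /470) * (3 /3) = 135273 /94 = 1439.07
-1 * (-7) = 7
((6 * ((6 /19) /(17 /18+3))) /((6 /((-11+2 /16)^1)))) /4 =-2349 /10792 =-0.22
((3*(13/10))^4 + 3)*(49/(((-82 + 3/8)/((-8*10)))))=918628872/81625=11254.26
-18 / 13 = -1.38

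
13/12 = 1.08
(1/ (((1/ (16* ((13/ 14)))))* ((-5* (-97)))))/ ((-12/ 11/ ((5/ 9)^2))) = -1430/ 164997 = -0.01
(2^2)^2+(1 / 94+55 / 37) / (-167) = 9288009 / 580826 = 15.99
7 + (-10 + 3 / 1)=0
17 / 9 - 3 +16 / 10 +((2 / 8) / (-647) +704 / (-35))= -15999331 / 815220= -19.63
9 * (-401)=-3609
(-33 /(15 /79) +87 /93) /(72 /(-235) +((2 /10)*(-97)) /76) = 95708168 /310961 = 307.78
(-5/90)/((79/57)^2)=-361/12482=-0.03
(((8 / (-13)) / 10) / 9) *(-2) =0.01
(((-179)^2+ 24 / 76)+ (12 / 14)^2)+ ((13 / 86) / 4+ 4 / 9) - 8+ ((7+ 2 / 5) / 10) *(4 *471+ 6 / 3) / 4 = 2333531452229 / 72059400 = 32383.44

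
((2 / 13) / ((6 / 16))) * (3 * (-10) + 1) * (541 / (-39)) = 251024 / 1521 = 165.04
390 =390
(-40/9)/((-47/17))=680/423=1.61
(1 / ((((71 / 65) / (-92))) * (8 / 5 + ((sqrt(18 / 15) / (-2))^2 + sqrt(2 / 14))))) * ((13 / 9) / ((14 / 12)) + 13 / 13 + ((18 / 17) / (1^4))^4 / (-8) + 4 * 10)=-83860155353000 / 43176264471 + 44136923870000 * sqrt(7) / 302233851297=-1555.90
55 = 55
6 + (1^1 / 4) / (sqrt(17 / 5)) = sqrt(85) / 68 + 6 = 6.14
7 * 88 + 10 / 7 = 4322 / 7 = 617.43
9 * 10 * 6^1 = 540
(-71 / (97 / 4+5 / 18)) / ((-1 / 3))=7668 / 883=8.68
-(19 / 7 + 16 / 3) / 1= -169 / 21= -8.05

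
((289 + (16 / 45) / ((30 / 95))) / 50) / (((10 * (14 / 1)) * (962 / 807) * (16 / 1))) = 0.00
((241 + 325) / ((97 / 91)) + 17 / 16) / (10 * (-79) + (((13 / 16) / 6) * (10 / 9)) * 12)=-1486341 / 2201900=-0.68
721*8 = 5768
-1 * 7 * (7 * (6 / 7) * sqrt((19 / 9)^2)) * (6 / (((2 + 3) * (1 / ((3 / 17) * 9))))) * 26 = -373464 / 85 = -4393.69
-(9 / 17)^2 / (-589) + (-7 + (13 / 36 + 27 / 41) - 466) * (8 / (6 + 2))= -118583148547 / 251246196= -471.98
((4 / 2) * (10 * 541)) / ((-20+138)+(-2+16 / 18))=24345 / 263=92.57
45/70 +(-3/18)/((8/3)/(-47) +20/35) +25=180069/7112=25.32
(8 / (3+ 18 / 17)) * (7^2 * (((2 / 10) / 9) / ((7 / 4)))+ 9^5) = 361383688 / 3105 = 116387.66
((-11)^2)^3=1771561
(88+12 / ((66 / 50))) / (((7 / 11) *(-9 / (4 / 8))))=-178 / 21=-8.48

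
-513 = -513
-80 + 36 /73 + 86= 474 /73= 6.49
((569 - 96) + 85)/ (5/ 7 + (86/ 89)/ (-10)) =869085/ 962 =903.41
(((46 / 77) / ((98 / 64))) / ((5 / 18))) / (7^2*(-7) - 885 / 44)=-105984 / 27400555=-0.00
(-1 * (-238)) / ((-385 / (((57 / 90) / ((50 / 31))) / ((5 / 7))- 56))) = 642719 / 18750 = 34.28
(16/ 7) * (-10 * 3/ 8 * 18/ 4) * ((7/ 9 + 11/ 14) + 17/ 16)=-39705/ 392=-101.29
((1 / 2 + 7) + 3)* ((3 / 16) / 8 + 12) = 32319 / 256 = 126.25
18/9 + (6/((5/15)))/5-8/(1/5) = -172/5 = -34.40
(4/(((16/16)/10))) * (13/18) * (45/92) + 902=21071/23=916.13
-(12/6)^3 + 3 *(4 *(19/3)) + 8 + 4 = 80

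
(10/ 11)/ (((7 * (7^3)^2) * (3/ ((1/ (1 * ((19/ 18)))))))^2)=360/ 2693223822283379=0.00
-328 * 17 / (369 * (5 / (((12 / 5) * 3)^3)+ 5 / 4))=-705024 / 58945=-11.96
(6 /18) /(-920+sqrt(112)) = -115 /317358 - sqrt(7) /634716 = -0.00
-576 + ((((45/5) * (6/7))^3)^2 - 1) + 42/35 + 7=123639962724/588245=210184.47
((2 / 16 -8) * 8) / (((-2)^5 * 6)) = 21 / 64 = 0.33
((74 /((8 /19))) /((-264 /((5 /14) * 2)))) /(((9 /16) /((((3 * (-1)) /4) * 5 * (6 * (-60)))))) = -87875 /77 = -1141.23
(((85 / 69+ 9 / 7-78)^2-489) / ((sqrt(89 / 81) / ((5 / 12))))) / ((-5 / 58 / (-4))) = 70476231694 * sqrt(89) / 6920907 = 96067.10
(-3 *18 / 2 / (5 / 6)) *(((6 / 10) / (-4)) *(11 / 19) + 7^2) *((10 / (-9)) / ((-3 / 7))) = -390327 / 95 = -4108.71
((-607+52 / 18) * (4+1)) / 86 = -27185 / 774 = -35.12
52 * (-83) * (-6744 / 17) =29107104 / 17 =1712182.59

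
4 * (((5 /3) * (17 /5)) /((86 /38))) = 1292 /129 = 10.02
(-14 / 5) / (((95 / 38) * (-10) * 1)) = 14 / 125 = 0.11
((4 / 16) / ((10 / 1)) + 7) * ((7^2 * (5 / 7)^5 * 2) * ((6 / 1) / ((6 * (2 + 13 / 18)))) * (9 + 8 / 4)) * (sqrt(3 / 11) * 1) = 1580625 * sqrt(33) / 33614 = 270.13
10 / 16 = 5 / 8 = 0.62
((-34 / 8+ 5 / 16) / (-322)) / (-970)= -0.00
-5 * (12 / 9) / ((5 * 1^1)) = -4 / 3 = -1.33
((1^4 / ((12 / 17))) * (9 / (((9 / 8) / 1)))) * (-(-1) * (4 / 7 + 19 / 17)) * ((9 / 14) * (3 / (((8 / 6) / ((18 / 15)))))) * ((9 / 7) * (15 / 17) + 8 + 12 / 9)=20280699 / 58310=347.81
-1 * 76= -76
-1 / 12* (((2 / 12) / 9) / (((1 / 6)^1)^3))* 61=-61 / 3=-20.33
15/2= 7.50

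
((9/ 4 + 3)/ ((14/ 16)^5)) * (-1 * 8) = -196608/ 2401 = -81.89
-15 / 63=-5 / 21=-0.24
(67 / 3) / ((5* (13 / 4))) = 268 / 195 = 1.37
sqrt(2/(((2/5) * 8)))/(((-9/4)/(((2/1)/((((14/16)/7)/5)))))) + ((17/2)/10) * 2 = 17/10 - 80 * sqrt(10)/9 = -26.41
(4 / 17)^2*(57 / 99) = 304 / 9537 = 0.03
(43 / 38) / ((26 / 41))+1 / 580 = 127941 / 71630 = 1.79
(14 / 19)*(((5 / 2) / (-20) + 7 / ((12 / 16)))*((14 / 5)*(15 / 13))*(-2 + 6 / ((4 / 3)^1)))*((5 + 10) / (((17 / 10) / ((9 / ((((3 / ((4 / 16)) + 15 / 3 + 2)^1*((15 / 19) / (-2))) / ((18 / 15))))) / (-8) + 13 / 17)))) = 590205 / 1292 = 456.82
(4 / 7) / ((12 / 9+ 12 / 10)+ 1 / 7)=60 / 281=0.21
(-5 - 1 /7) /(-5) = 36 /35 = 1.03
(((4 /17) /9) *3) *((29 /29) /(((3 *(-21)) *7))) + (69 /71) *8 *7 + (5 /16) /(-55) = 15293672579 /281047536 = 54.42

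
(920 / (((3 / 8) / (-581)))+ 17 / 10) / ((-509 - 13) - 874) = 42761549 / 41880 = 1021.05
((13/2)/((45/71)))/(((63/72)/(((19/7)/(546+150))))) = 17537/383670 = 0.05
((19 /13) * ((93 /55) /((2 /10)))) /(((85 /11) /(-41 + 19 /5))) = -328662 /5525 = -59.49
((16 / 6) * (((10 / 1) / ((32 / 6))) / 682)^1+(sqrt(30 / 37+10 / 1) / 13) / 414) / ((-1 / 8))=-20 / 341 - 80 * sqrt(37) / 99567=-0.06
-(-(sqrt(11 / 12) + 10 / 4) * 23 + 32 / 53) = 23 * sqrt(33) / 6 + 6031 / 106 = 78.92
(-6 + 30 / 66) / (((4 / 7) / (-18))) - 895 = -15847 / 22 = -720.32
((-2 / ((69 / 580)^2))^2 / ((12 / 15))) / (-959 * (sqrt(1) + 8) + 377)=-282912400000 / 93547208367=-3.02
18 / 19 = 0.95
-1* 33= -33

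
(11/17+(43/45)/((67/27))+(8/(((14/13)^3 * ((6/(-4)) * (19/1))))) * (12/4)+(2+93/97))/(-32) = -11940268717/115202833760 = -0.10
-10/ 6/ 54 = -5/ 162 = -0.03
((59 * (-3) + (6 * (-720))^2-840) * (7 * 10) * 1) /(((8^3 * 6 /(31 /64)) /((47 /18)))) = 105737469565 /196608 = 537808.58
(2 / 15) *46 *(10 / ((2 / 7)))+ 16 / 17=10996 / 51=215.61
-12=-12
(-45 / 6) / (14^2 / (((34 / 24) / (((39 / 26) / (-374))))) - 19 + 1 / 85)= 79475 / 207092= 0.38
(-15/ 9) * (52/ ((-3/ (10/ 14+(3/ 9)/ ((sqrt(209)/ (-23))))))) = 5.31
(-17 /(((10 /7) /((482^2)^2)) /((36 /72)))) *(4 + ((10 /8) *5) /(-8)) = -41347795190177 /40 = -1033694879754.42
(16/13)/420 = 4/1365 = 0.00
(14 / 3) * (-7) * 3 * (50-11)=-3822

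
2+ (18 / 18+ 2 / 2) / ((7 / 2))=18 / 7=2.57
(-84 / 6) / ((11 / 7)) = -8.91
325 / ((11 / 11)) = 325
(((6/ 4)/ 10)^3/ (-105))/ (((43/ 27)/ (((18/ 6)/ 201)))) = -243/ 806680000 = -0.00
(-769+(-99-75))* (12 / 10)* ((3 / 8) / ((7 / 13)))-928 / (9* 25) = -4990879 / 6300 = -792.20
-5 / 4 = -1.25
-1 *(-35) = 35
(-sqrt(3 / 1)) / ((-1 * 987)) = sqrt(3) / 987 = 0.00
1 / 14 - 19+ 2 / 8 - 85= -2903 / 28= -103.68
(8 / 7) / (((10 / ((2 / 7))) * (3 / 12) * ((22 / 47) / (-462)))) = -128.91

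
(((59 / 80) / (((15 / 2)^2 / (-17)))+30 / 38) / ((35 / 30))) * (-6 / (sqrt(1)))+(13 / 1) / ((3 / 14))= 2880421 / 49875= 57.75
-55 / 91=-0.60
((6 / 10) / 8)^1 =3 / 40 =0.08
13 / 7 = 1.86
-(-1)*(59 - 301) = -242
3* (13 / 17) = 39 / 17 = 2.29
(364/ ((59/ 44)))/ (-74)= -8008/ 2183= -3.67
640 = 640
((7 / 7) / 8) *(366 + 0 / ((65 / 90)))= 183 / 4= 45.75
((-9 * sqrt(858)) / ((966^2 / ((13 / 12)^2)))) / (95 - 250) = 169 * sqrt(858) / 2314226880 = 0.00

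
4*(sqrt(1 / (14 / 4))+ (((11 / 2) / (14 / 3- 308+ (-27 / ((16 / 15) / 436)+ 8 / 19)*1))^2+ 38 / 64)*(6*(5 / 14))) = 4*sqrt(14) / 7+ 1904919675706365 / 374299858141496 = 7.23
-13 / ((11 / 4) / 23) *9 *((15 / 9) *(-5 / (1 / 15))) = 1345500 / 11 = 122318.18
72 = 72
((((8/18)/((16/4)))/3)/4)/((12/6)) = 1/216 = 0.00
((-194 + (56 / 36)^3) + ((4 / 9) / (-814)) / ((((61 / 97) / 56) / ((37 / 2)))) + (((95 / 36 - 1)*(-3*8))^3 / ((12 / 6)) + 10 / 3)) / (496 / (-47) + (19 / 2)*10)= -703837711432 / 1941472071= -362.53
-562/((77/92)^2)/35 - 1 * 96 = -24678208/207515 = -118.92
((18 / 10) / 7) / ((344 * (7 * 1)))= 9 / 84280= 0.00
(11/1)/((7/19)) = 209/7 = 29.86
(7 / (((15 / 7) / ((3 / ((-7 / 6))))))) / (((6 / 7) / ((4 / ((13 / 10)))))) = -392 / 13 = -30.15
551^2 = 303601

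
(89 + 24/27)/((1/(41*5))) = 165845/9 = 18427.22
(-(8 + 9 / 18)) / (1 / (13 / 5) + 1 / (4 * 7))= -20.22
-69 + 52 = -17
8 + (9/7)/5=289/35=8.26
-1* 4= -4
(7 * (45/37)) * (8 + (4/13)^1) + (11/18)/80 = 48994091/692640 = 70.74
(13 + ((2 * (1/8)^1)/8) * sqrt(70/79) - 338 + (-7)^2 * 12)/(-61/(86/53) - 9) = -22618/4007 - 43 * sqrt(5530)/5064848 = -5.65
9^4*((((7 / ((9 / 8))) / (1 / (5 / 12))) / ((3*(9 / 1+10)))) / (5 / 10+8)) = 11340 / 323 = 35.11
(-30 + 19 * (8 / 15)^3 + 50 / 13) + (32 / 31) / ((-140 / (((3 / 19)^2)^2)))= -28874553550852 / 1240769950875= -23.27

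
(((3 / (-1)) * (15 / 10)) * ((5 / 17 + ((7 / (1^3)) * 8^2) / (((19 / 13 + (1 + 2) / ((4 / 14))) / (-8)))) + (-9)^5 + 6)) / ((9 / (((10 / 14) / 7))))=784357285 / 259063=3027.67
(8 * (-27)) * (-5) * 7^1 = 7560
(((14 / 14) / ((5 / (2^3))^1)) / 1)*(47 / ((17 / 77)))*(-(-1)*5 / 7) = 4136 / 17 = 243.29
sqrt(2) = 1.41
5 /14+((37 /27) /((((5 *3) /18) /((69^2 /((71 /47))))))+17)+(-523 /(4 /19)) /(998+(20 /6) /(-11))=1700982755699 /327264560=5197.58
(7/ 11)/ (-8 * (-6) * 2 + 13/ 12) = 84/ 12815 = 0.01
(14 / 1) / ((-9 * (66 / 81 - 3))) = 42 / 59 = 0.71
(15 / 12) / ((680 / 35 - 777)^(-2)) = 140609045 / 196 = 717393.09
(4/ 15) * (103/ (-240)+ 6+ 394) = 95897/ 900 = 106.55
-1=-1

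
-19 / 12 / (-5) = 19 / 60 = 0.32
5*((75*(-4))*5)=-7500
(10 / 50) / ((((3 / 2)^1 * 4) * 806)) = 1 / 24180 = 0.00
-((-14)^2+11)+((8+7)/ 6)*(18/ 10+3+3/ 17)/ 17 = -119223/ 578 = -206.27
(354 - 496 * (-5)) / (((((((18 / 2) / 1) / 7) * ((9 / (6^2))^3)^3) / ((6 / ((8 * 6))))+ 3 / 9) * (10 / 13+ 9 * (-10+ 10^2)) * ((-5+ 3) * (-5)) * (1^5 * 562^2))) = 792250368 / 238650504478525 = 0.00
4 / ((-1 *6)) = -2 / 3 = -0.67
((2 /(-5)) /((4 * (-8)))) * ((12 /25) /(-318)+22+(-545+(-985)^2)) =321213787 /26500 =12121.27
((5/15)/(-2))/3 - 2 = -2.06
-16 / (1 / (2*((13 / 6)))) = -208 / 3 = -69.33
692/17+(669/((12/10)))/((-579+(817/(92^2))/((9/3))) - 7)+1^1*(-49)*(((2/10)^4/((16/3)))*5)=4014780592279/101176486000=39.68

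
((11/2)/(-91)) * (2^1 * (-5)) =55/91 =0.60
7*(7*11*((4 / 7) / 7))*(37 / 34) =814 / 17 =47.88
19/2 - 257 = -495/2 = -247.50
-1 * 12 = -12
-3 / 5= -0.60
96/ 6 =16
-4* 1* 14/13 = -56/13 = -4.31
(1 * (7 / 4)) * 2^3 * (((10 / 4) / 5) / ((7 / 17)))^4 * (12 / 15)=83521 / 3430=24.35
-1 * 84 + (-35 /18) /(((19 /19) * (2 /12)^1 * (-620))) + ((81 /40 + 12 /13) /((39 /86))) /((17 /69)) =-76944056 /1335945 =-57.60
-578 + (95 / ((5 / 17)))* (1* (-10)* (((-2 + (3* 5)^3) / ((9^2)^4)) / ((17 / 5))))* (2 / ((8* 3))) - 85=-171241458313 / 258280326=-663.01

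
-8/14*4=-16/7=-2.29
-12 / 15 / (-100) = 0.01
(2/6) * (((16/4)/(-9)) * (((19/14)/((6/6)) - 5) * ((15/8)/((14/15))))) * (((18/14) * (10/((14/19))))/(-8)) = -363375/153664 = -2.36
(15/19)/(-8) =-15/152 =-0.10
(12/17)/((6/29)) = 58/17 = 3.41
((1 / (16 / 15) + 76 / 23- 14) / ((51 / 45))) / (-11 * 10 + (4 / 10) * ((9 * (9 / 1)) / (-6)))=269325 / 3609712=0.07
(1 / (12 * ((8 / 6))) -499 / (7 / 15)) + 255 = -91193 / 112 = -814.22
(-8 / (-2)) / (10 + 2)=1 / 3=0.33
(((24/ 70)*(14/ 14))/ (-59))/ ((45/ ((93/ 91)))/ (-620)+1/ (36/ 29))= -103788/ 13118945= -0.01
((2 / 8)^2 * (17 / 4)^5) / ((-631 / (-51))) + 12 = 19.00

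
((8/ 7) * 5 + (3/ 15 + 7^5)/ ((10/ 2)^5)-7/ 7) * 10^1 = 100.93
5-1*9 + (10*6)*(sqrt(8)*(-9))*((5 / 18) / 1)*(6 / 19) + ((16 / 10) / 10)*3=-1800*sqrt(2) / 19-88 / 25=-137.50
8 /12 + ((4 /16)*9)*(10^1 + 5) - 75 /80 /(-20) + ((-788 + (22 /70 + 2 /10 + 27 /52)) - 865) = -141305057 /87360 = -1617.50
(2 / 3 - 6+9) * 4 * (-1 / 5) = -44 / 15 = -2.93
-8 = -8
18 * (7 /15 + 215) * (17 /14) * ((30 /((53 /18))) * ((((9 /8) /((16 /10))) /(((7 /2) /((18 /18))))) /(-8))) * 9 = -56326185 /5194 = -10844.47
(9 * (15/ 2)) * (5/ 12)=225/ 8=28.12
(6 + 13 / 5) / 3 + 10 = 193 / 15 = 12.87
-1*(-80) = 80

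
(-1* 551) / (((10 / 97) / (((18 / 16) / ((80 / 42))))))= -10101483 / 3200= -3156.71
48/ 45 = 16/ 15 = 1.07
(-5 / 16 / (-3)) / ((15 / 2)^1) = 1 / 72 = 0.01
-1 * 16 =-16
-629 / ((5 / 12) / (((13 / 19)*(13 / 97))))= -1275612 / 9215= -138.43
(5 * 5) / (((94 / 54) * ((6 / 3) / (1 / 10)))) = 135 / 188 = 0.72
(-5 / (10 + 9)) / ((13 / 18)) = -90 / 247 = -0.36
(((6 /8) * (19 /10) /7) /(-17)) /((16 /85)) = -0.06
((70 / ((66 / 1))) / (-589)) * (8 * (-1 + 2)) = -280 / 19437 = -0.01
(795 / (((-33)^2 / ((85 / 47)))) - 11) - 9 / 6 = -381475 / 34122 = -11.18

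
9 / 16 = 0.56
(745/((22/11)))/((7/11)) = 8195/14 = 585.36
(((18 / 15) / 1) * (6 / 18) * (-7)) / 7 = -2 / 5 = -0.40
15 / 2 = 7.50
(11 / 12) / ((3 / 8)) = 22 / 9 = 2.44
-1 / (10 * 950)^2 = -1 / 90250000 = -0.00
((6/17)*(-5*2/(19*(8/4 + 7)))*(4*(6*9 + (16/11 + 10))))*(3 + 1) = -76800/3553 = -21.62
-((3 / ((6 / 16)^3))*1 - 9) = -431 / 9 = -47.89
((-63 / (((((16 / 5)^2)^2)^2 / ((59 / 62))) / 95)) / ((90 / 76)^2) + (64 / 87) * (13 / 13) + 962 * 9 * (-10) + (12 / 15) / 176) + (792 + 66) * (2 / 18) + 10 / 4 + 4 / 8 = -82645068668292657953 / 955640960778240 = -86481.30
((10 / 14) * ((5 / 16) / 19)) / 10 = 0.00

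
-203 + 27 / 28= -5657 / 28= -202.04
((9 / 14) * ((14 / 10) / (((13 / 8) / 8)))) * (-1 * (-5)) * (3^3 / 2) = 299.08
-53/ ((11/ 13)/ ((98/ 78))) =-2597/ 33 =-78.70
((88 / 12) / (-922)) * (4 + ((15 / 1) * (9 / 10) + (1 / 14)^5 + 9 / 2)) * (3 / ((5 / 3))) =-390460257 / 1239684320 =-0.31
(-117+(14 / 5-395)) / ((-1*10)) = 50.92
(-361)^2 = 130321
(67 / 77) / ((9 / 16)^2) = 2.75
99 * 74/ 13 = 7326/ 13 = 563.54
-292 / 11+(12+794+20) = 8794 / 11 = 799.45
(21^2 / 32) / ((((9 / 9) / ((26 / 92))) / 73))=418509 / 1472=284.31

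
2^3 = 8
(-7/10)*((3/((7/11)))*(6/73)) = -99/365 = -0.27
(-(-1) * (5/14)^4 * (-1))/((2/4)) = -625/19208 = -0.03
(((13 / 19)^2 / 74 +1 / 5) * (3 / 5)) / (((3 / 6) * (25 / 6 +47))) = 496062 / 102514975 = 0.00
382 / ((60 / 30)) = 191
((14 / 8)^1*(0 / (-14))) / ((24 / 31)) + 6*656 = 3936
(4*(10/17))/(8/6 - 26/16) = -960/119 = -8.07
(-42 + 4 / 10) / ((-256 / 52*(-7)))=-169 / 140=-1.21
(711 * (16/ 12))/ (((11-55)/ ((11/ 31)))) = -237/ 31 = -7.65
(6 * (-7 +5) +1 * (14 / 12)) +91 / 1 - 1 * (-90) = 1021 / 6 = 170.17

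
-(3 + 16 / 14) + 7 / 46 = -1285 / 322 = -3.99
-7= -7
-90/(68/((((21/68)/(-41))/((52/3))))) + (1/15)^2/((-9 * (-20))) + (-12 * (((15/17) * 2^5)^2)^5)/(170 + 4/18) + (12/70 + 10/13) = -21190753380475461715910832621358142809/933379476017644076148000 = -22703256204955.25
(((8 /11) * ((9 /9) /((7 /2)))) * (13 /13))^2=256 /5929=0.04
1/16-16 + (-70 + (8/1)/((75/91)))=-91477/1200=-76.23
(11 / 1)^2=121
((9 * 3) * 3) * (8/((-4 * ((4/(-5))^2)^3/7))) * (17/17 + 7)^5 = -141750000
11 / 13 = 0.85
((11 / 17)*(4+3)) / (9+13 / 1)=7 / 34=0.21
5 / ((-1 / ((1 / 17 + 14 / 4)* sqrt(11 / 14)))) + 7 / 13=7 / 13 -605* sqrt(154) / 476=-15.23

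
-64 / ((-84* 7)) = 0.11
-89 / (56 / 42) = -267 / 4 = -66.75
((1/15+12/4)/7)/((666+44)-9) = 46/73605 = 0.00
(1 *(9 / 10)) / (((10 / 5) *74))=9 / 1480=0.01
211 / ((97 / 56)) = 11816 / 97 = 121.81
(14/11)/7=2/11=0.18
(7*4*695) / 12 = 4865 / 3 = 1621.67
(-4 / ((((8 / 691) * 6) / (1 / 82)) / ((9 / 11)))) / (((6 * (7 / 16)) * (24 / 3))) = -691 / 25256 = -0.03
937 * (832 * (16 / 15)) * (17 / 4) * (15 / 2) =26505856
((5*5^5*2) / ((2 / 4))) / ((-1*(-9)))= 62500 / 9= 6944.44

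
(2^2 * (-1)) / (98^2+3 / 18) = -24 / 57625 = -0.00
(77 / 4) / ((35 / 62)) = 341 / 10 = 34.10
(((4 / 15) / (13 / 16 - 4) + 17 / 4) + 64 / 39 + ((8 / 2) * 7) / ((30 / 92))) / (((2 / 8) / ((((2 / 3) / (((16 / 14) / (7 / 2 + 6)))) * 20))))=485023469 / 11934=40642.15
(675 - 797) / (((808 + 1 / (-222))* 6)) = -4514 / 179375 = -0.03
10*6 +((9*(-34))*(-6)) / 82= 3378 / 41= 82.39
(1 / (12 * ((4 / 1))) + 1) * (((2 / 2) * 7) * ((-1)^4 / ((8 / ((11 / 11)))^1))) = 343 / 384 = 0.89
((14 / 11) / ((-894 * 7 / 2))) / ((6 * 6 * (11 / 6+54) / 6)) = -2 / 1647195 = -0.00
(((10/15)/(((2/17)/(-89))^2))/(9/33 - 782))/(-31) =25180859/1599414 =15.74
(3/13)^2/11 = 9/1859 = 0.00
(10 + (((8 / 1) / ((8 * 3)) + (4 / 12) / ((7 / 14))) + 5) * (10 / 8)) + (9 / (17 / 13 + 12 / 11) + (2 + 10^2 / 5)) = 29671 / 686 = 43.25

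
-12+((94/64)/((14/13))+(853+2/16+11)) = 382363/448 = 853.49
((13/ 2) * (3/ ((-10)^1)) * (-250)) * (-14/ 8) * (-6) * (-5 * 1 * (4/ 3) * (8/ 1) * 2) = -546000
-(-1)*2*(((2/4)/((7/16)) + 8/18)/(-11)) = -200/693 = -0.29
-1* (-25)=25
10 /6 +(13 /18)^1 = 43 /18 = 2.39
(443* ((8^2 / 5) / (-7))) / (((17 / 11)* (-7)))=311872 / 4165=74.88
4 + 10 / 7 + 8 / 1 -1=12.43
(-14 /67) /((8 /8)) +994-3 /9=993.46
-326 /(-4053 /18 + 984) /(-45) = 652 /68295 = 0.01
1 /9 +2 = 19 /9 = 2.11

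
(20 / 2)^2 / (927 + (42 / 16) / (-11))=1760 / 16311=0.11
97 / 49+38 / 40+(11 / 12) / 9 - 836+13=-5424092 / 6615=-819.97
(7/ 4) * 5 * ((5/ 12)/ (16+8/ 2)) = 35/ 192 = 0.18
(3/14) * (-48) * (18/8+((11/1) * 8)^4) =-4317806754/7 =-616829536.29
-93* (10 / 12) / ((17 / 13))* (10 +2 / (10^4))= -20150403 / 34000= -592.66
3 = 3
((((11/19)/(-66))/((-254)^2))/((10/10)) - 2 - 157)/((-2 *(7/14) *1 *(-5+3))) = -1169417017/14709648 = -79.50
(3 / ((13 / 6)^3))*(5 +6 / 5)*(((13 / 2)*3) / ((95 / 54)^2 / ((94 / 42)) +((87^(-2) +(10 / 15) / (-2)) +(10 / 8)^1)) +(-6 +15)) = 387793574433 / 12132082261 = 31.96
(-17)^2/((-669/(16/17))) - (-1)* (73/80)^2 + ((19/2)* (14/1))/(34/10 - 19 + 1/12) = -244125893/29971200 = -8.15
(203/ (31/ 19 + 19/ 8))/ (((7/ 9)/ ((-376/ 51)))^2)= 64467456/ 14161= 4552.46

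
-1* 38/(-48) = 19/24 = 0.79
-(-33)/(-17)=-33/17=-1.94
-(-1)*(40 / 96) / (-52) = -5 / 624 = -0.01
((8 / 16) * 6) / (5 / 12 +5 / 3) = 36 / 25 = 1.44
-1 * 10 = -10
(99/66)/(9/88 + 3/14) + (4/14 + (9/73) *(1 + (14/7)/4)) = 346041/66430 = 5.21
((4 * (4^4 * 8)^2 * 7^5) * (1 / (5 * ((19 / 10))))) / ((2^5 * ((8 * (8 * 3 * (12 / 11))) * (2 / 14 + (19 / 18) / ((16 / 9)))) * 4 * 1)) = 3855122432 / 2565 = 1502971.71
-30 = -30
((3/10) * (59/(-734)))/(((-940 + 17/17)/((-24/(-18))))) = 59/1723065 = 0.00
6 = 6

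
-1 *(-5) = 5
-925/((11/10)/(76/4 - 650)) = 5836750/11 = 530613.64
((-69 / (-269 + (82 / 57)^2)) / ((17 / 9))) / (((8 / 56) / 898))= 12682815894 / 14743369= 860.24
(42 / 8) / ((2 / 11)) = 231 / 8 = 28.88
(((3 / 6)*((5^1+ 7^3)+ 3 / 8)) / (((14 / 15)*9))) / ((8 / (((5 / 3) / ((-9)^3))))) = -23225 / 3919104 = -0.01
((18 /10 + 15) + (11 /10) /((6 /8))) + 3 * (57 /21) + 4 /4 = 27.41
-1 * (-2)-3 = -1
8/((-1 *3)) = -8/3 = -2.67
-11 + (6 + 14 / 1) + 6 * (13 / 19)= 249 / 19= 13.11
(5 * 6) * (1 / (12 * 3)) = 5 / 6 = 0.83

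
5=5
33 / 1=33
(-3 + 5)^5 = 32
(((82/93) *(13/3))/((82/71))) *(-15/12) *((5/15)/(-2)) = 4615/6696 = 0.69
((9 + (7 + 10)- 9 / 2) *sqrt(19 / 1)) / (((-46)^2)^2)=43 *sqrt(19) / 8954912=0.00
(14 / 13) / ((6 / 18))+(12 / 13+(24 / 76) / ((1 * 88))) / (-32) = 1113513 / 347776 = 3.20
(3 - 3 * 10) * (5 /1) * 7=-945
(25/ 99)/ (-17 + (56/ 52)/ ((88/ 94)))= -650/ 40797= -0.02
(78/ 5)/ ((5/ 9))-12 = 402/ 25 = 16.08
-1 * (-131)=131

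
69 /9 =23 /3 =7.67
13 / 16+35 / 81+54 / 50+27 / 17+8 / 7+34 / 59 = 1281161057 / 227480400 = 5.63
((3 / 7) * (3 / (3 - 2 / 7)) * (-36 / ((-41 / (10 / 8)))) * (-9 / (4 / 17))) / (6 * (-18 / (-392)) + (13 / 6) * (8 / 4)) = -1821771 / 422218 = -4.31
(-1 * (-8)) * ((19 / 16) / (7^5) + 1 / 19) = 269273 / 638666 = 0.42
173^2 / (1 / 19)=568651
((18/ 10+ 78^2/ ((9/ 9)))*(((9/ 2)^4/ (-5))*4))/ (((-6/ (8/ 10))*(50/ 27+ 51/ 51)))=93340.36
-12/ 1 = -12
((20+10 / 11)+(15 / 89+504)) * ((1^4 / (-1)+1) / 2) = 0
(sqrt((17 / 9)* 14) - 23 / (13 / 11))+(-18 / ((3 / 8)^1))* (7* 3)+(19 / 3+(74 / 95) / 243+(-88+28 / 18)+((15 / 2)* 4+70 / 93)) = -10017900868 / 9303255+sqrt(238) / 3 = -1071.67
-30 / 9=-10 / 3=-3.33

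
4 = 4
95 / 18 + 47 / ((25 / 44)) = 39599 / 450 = 88.00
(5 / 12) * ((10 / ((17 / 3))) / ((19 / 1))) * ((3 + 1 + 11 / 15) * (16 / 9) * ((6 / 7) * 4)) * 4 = 90880 / 20349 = 4.47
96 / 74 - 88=-86.70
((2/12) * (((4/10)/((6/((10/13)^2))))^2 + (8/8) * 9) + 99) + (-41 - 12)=73259365/1542294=47.50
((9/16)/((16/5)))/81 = 5/2304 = 0.00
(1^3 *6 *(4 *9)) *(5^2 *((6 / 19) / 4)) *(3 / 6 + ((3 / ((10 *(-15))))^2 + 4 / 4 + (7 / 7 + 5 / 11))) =6582141 / 5225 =1259.74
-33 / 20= -1.65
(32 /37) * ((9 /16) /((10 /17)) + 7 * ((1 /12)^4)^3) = 0.83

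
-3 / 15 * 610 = -122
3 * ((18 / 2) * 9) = 243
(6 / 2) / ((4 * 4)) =3 / 16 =0.19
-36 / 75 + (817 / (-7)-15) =-23134 / 175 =-132.19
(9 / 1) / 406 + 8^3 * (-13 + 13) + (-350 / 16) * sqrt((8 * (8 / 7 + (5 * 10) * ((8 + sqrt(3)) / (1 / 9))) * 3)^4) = -9921143394513 / 58 - 40836960000 * sqrt(3) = -241785886003.78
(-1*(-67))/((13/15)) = 1005/13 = 77.31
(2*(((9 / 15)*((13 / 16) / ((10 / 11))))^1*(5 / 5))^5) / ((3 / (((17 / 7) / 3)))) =27446873004837 / 1146880000000000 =0.02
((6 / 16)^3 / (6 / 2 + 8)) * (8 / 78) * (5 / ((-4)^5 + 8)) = -45 / 18596864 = -0.00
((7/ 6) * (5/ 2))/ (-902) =-35/ 10824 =-0.00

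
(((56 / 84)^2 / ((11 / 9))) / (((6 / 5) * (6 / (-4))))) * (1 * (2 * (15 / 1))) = -200 / 33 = -6.06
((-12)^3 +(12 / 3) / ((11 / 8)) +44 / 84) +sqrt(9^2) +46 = -385670 / 231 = -1669.57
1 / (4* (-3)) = -1 / 12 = -0.08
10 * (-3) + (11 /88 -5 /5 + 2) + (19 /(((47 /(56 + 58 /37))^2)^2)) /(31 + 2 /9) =-565472900592969951 /20558651985296968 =-27.51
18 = 18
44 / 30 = 22 / 15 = 1.47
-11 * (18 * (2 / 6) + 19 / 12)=-1001 / 12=-83.42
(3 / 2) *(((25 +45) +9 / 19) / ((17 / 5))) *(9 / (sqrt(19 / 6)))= 180765 *sqrt(114) / 12274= 157.25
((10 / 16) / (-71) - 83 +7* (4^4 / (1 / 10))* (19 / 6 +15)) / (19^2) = 901.56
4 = 4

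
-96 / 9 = -32 / 3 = -10.67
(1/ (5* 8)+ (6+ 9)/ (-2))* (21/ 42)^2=-299/ 160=-1.87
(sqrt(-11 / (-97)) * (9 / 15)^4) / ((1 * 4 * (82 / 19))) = 1539 * sqrt(1067) / 19885000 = 0.00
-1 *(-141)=141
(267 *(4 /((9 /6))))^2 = 506944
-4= -4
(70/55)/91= 2/143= 0.01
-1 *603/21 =-201/7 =-28.71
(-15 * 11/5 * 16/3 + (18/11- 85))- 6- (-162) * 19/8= 5253/44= 119.39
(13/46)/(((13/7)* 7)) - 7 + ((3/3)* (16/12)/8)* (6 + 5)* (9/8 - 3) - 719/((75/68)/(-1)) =17704781/27600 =641.48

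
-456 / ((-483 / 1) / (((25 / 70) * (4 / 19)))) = 80 / 1127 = 0.07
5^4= 625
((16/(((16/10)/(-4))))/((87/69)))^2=1006.42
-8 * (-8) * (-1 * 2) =-128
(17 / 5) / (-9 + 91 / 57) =-969 / 2110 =-0.46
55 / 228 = 0.24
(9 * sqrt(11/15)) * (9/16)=27 * sqrt(165)/80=4.34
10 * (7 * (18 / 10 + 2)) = 266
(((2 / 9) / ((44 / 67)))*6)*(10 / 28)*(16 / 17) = 2680 / 3927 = 0.68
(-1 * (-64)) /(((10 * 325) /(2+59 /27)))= 3616 /43875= 0.08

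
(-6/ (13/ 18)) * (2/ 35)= -216/ 455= -0.47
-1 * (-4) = 4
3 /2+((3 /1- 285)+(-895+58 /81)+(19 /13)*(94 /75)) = -1172.95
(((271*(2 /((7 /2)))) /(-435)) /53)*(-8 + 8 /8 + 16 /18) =11924 /290493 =0.04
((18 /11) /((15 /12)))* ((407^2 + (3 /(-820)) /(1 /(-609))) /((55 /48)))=117360582048 /620125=189253.11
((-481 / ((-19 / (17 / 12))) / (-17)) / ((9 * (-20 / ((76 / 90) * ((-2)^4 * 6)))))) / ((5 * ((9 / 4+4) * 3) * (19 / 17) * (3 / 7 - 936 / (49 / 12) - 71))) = -246568 / 8151890625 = -0.00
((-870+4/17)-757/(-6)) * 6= -75847/17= -4461.59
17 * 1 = 17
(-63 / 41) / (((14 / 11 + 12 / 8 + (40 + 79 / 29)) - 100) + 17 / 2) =20097 / 601675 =0.03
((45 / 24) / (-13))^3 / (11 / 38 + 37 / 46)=-1474875 / 537684992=-0.00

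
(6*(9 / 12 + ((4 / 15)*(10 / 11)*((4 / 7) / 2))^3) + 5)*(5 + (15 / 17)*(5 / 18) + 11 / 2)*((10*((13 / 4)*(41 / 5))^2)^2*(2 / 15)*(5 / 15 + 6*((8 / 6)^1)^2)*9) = 863353840541587427279 / 12699918000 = 67981056298.28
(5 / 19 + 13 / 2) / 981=257 / 37278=0.01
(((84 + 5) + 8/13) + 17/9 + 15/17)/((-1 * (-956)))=183757/1901484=0.10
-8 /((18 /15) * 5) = -4 /3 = -1.33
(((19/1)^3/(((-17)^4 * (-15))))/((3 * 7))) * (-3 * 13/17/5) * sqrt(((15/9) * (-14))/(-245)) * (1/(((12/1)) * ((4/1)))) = 89167 * sqrt(42)/751388324400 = 0.00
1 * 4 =4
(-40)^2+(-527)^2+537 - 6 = 279860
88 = 88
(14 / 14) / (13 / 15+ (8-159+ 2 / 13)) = -195 / 29246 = -0.01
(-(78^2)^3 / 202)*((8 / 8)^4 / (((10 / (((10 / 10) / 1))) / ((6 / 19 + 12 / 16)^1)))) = -1140072978564 / 9595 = -118819487.08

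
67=67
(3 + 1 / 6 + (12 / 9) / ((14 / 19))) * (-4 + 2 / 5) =-627 / 35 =-17.91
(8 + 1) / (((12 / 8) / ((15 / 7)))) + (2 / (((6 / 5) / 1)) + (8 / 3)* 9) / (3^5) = 66149 / 5103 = 12.96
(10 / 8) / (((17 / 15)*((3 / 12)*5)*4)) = 15 / 68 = 0.22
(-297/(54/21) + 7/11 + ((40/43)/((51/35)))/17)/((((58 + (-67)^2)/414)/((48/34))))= -14.76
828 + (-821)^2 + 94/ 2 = 674916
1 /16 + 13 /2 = 105 /16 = 6.56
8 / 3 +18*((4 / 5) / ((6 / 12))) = 31.47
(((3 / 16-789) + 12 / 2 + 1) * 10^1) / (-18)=62545 / 144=434.34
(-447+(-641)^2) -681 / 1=409753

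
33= 33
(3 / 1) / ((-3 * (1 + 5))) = -1 / 6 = -0.17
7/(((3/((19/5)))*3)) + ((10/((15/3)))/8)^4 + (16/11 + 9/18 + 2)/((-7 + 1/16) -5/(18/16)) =542501417/207694080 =2.61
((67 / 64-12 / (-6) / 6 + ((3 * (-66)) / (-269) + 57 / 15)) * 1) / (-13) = -1527817 / 3357120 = -0.46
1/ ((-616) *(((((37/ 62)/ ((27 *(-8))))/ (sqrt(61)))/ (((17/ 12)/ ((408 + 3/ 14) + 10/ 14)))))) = 0.02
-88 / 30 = -44 / 15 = -2.93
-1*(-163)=163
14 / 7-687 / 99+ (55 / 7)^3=5434466 / 11319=480.12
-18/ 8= -9/ 4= -2.25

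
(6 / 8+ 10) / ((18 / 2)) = 43 / 36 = 1.19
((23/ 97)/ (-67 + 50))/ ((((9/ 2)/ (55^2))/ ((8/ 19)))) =-1113200/ 281979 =-3.95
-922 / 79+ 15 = 263 / 79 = 3.33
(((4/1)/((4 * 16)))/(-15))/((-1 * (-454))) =-1/108960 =-0.00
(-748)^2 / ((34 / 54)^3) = 38106288 / 17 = 2241546.35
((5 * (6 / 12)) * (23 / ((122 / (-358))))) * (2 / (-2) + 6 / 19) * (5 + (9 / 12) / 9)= 267605 / 456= 586.85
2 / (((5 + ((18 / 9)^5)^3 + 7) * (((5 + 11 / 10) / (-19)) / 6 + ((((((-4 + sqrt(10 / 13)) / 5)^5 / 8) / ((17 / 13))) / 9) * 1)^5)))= -100358851190987194262353916671568187909068608217327369928359985351562500 / 88015592894946801250350350070441528834194602049826076428938347301925416137 - 5965273546989526621073799087589941931880852580070495605468750 * sqrt(130) / 88015592894946801250350350070441528834194602049826076428938347301925416137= -0.00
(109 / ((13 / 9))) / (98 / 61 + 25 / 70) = 279258 / 7267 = 38.43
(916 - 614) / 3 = 302 / 3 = 100.67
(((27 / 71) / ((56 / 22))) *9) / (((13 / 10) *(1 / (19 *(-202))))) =-25647435 / 6461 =-3969.58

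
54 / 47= 1.15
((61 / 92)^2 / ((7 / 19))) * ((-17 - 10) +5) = -777689 / 29624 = -26.25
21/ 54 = 7/ 18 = 0.39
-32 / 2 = -16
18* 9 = 162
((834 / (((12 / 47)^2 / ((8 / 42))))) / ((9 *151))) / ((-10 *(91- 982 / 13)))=-3991663 / 344180340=-0.01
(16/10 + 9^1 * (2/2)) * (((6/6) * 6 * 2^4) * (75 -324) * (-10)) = 2533824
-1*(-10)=10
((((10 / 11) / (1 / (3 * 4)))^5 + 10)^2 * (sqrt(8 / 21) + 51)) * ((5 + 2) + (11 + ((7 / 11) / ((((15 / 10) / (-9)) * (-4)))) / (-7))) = 22014369377696.66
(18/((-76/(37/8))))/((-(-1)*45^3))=-37/3078000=-0.00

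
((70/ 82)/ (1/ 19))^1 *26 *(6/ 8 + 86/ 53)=4348435/ 4346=1000.56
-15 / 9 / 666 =-0.00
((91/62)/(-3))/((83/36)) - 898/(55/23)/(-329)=43262872/46558435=0.93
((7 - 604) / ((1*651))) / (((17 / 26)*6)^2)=-33631 / 564417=-0.06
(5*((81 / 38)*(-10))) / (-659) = 2025 / 12521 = 0.16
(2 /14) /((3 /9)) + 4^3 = 451 /7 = 64.43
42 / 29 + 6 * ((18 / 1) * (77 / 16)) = 60459 / 116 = 521.20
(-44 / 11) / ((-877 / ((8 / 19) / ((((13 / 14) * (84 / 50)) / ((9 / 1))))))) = 2400 / 216619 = 0.01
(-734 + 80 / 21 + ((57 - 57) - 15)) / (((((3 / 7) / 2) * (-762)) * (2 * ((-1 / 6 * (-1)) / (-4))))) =-62596 / 1143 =-54.76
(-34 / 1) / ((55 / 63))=-2142 / 55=-38.95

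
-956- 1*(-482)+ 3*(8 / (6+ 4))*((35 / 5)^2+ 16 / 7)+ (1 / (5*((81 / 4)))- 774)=-3189104 / 2835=-1124.90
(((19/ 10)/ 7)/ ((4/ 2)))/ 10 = 19/ 1400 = 0.01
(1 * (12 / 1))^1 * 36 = 432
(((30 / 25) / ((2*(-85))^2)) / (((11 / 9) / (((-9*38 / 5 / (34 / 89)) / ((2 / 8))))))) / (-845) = 821826 / 28541459375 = 0.00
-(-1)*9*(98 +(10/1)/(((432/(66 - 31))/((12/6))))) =896.58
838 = 838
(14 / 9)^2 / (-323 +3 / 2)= -392 / 52083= -0.01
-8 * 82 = -656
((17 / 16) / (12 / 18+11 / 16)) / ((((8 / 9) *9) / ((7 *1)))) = 357 / 520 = 0.69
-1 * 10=-10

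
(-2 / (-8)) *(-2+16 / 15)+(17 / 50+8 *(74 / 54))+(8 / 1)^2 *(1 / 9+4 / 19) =405968 / 12825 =31.65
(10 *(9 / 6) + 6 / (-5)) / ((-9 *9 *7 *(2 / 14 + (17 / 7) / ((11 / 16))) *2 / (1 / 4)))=-253 / 305640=-0.00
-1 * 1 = -1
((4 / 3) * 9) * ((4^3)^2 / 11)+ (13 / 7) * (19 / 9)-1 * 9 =3093056 / 693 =4463.28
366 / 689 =0.53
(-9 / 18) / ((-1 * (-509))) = -1 / 1018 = -0.00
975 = 975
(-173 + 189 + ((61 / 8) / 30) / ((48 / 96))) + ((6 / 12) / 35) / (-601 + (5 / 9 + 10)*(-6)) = 5527379 / 334824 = 16.51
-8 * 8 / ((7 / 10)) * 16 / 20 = -512 / 7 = -73.14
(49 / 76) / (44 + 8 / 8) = 49 / 3420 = 0.01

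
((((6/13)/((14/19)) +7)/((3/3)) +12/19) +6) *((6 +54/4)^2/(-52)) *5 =-277335/532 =-521.31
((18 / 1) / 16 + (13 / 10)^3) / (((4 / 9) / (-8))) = -14949 / 250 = -59.80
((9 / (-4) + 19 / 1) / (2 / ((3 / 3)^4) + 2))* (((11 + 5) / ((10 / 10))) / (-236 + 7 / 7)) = -67 / 235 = -0.29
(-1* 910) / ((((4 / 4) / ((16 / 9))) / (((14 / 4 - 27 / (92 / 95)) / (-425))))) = -1632904 / 17595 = -92.81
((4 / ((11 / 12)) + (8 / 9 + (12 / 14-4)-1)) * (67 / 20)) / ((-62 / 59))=-3039857 / 859320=-3.54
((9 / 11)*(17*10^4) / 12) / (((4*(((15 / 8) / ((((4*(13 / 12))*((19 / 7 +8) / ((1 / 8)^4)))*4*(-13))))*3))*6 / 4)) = -2353561600000 / 693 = -3396192784.99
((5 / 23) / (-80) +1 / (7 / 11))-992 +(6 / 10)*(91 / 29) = -988.55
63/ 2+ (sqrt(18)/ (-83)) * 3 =31.35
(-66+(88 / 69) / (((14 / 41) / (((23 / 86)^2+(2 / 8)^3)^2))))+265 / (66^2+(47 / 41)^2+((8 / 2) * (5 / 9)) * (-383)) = -65.90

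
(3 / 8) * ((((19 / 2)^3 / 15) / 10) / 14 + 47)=796459 / 44800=17.78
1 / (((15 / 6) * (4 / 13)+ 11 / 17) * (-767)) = -17 / 18467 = -0.00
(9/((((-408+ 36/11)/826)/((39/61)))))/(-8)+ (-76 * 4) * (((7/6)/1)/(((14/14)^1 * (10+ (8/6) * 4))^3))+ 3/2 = 1806020259/629374576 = 2.87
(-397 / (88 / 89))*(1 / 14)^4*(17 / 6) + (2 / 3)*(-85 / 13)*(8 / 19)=-1.86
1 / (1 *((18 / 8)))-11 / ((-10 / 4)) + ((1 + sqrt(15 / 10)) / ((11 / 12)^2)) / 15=24 *sqrt(6) / 605 + 5362 / 1089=5.02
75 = 75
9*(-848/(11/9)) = -68688/11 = -6244.36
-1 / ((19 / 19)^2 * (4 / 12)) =-3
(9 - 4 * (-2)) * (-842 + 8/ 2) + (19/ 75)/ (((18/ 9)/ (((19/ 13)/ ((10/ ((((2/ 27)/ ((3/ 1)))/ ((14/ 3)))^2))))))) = -9923186636639/ 696559500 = -14246.00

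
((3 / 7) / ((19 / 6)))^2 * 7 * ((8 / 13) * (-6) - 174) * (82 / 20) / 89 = -438372 / 417677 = -1.05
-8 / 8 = -1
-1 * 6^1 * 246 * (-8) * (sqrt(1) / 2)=5904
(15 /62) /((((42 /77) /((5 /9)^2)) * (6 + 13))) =1375 /190836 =0.01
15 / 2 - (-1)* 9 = 33 / 2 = 16.50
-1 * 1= -1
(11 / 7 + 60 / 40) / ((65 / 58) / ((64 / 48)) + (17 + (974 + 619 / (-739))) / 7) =3686132 / 170770095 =0.02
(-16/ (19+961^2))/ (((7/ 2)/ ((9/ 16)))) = -9/ 3232390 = -0.00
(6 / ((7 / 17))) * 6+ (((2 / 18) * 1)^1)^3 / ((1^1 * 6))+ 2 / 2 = 2707513 / 30618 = 88.43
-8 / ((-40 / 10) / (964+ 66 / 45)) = 28964 / 15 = 1930.93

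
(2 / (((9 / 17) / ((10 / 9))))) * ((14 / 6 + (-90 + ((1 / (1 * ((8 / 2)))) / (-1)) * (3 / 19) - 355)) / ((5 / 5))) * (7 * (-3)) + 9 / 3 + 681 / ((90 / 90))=61110191 / 1539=39707.73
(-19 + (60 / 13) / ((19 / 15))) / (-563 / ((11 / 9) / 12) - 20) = 41723 / 15072928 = 0.00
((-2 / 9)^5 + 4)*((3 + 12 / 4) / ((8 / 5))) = 295205 / 19683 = 15.00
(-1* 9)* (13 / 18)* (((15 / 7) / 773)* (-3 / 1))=585 / 10822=0.05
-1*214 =-214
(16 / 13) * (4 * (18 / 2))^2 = 20736 / 13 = 1595.08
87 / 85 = 1.02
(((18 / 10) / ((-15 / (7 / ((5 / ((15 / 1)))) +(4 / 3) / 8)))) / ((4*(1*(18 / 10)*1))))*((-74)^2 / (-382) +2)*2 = 74803 / 8595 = 8.70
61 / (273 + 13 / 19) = 1159 / 5200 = 0.22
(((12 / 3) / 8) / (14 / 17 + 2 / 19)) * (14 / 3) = 2261 / 900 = 2.51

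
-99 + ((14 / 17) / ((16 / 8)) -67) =-2815 / 17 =-165.59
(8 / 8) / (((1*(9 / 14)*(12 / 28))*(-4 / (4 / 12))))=-49 / 162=-0.30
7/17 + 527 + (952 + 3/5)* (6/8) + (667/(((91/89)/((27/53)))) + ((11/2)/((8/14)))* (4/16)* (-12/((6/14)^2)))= 13941532379/9838920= 1416.98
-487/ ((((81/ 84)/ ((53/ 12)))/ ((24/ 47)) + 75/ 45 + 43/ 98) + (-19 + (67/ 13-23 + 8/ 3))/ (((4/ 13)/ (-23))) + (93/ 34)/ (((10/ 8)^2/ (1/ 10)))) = -64501689000/ 338749722391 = -0.19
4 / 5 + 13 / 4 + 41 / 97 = 8677 / 1940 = 4.47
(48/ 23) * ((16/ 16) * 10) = 480/ 23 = 20.87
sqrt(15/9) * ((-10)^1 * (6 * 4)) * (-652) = 52160 * sqrt(15) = 202014.81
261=261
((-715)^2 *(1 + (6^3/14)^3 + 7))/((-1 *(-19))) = 645399068600/6517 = 99033154.61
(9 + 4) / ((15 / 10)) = 8.67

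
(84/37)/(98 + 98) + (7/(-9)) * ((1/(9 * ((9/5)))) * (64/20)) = -26821/188811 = -0.14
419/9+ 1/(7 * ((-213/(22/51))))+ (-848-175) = -74249834/76041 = -976.44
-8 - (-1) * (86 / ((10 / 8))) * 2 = 648 / 5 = 129.60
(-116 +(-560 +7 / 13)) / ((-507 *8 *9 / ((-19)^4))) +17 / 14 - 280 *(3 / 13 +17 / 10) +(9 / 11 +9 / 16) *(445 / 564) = 8578398390775 / 4579743168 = 1873.12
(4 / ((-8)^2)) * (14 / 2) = 7 / 16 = 0.44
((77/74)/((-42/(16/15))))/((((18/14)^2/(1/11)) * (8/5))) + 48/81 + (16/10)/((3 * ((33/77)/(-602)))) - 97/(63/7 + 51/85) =-1637084239/2157840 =-758.67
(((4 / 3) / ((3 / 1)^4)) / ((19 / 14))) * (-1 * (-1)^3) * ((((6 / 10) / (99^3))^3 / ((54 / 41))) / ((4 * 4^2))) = 287 / 8435418263263940061366000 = 0.00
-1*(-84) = 84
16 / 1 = 16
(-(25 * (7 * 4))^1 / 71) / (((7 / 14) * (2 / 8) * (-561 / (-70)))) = -392000 / 39831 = -9.84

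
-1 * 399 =-399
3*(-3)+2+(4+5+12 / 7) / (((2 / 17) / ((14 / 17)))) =68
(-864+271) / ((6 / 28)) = -8302 / 3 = -2767.33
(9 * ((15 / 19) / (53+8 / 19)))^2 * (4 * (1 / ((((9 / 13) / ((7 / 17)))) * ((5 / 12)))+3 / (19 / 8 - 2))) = 2336688 / 3502765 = 0.67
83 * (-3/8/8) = -249/64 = -3.89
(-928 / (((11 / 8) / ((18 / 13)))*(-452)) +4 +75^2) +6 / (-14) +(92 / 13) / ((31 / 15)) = 5634.06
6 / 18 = 1 / 3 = 0.33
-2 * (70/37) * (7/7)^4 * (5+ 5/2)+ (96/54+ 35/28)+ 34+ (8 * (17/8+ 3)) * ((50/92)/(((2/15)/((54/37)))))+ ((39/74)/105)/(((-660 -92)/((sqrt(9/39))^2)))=101821985659/403169760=252.55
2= 2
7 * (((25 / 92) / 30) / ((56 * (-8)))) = -5 / 35328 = -0.00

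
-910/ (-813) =910/ 813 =1.12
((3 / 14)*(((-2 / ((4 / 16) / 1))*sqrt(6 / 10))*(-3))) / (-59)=-36*sqrt(15) / 2065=-0.07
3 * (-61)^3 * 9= -6128487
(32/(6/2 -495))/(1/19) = -152/123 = -1.24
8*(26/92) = 52/23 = 2.26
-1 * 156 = -156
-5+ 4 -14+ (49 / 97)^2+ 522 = 4772764 / 9409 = 507.26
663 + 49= 712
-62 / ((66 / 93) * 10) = -961 / 110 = -8.74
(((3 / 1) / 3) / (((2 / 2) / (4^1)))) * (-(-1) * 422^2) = 712336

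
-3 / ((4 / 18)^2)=-243 / 4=-60.75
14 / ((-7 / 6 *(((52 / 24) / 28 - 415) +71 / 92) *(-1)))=-0.03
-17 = -17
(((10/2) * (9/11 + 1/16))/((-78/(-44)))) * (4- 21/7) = 775/312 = 2.48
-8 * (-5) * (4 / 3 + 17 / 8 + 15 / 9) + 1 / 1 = 206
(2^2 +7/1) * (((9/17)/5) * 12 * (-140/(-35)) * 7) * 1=33264/85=391.34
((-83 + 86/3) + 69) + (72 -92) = -16/3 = -5.33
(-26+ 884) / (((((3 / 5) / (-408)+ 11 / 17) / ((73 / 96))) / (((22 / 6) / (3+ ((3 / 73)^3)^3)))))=574614061560514175459545 / 465203278168784893548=1235.19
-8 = -8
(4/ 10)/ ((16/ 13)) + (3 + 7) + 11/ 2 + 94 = 4393/ 40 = 109.82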